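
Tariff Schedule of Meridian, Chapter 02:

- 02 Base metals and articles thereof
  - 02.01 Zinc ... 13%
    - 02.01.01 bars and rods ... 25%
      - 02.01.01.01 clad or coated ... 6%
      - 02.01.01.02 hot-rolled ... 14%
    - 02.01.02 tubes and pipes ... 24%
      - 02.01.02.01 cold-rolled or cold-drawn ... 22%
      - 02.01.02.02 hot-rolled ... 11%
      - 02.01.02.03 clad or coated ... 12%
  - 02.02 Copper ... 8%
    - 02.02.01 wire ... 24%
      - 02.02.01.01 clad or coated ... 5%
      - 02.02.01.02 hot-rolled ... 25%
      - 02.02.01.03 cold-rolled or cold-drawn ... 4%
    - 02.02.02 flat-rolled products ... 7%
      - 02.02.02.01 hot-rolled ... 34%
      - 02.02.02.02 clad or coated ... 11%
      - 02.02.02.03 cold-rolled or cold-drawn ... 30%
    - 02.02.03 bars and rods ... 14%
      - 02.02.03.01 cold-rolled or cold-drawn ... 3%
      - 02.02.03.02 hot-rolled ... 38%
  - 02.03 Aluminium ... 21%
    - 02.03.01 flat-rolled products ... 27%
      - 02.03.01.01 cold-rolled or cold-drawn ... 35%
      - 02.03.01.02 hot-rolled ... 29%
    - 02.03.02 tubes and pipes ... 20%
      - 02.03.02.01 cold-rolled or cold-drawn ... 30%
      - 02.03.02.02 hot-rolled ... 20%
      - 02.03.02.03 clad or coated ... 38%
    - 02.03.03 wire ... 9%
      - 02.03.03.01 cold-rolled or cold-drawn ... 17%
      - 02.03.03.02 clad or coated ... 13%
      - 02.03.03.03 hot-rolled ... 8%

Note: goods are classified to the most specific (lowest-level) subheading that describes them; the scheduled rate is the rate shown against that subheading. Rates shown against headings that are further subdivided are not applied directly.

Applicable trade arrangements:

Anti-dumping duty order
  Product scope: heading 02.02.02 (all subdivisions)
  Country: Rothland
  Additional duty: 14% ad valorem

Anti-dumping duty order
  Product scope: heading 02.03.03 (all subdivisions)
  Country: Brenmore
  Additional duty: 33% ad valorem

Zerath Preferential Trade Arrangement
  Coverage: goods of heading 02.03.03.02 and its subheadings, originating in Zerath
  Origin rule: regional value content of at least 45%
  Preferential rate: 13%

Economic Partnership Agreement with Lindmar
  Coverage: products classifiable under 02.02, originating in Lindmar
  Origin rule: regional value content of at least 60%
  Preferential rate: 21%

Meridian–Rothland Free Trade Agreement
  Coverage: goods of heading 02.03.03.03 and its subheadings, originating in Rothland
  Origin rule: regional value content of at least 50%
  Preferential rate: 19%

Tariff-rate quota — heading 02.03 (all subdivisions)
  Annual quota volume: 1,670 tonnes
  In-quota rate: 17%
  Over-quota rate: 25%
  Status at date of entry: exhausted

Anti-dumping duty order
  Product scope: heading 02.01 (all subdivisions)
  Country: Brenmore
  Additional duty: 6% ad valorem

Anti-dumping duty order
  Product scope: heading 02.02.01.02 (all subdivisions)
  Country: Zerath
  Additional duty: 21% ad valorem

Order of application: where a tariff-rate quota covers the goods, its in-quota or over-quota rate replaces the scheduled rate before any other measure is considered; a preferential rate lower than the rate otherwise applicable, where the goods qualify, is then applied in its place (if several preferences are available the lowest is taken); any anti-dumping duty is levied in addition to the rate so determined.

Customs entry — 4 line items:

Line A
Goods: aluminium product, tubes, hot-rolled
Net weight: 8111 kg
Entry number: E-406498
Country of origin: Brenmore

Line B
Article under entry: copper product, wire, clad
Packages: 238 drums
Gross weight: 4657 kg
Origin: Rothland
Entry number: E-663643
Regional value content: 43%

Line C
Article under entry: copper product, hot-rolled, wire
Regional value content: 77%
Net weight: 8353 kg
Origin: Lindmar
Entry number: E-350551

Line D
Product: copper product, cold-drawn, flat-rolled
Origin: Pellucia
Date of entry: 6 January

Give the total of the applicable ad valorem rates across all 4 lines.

Line A: aluminium → 02.03; tubes → 02.03.02; hot-rolled → 02.03.02.02. Scheduled 20%. quota on 02.03 exhausted → over-quota 25%. → 25%.
Line B: copper → 02.02; wire → 02.02.01; clad → 02.02.01.01. Scheduled 5%. Rothland agreement on 02.03.03.03: 02.02.01.01 not covered. → 5%.
Line C: copper → 02.02; wire → 02.02.01; hot-rolled → 02.02.01.02. Scheduled 25%. Lindmar agreement on 02.02: RVC ≥ 60% → 21% available; preferential 21%. → 21%.
Line D: copper → 02.02; flat-rolled → 02.02.02; cold-drawn → 02.02.02.03. Scheduled 30%. No special measure applies. → 30%.
Sum: 25% + 5% + 21% + 30% = 81%.

81%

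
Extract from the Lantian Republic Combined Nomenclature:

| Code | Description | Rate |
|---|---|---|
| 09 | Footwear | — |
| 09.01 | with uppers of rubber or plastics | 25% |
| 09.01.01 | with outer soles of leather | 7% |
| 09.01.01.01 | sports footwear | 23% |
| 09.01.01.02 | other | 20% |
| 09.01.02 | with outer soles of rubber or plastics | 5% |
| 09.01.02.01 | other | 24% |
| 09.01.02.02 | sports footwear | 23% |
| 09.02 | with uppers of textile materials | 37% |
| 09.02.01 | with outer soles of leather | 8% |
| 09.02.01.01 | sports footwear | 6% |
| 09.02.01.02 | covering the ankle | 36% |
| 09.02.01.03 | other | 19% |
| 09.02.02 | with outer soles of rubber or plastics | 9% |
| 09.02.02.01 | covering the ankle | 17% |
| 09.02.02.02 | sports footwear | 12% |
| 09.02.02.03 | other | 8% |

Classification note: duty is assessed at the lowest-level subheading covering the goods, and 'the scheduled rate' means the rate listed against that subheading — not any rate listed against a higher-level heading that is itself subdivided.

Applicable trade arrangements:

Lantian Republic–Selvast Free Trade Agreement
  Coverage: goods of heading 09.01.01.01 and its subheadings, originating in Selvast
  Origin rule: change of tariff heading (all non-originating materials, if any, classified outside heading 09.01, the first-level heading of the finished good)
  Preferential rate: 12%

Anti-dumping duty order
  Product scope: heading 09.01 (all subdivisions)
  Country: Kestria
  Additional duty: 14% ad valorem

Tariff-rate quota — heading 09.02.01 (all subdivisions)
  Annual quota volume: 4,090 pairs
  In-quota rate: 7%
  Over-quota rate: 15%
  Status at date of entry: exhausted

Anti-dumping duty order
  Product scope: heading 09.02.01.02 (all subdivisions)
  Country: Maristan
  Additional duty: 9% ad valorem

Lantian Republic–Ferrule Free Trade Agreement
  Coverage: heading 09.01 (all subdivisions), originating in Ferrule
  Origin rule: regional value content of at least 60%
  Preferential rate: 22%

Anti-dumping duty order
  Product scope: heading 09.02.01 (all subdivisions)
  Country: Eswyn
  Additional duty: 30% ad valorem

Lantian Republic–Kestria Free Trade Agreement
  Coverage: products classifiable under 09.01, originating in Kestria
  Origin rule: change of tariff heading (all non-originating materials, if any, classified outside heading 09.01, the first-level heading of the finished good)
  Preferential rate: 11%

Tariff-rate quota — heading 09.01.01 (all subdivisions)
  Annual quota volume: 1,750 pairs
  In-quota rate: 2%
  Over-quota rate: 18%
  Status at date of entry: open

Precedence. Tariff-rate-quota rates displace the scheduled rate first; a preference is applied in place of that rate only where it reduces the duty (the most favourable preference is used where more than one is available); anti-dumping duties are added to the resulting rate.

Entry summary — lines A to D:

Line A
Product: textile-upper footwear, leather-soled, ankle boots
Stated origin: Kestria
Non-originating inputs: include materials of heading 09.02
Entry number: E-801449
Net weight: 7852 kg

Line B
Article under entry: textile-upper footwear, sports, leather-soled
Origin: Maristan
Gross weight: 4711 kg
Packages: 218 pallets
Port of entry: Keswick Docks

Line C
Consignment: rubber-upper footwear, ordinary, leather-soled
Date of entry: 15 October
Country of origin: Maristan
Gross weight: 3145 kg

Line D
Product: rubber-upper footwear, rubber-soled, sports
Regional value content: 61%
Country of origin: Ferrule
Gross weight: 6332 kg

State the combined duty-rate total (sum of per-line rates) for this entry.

54%

Line A: textile-upper → 09.02; leather-soled → 09.02.01; ankle boots → 09.02.01.02. Scheduled 36%. quota on 09.02.01 exhausted → over-quota 15%; Kestria agreement on 09.01: 09.02.01.02 not covered. → 15%.
Line B: textile-upper → 09.02; leather-soled → 09.02.01; sports → 09.02.01.01. Scheduled 6%. quota on 09.02.01 exhausted → over-quota 15%. → 15%.
Line C: rubber-upper → 09.01; leather-soled → 09.01.01; ordinary → 09.01.01.02. Scheduled 20%. quota on 09.01.01 open → in-quota 2%. → 2%.
Line D: rubber-upper → 09.01; rubber-soled → 09.01.02; sports → 09.01.02.02. Scheduled 23%. Ferrule agreement on 09.01: RVC ≥ 60% → 22% available; preferential 22%. → 22%.
Sum: 15% + 15% + 2% + 22% = 54%.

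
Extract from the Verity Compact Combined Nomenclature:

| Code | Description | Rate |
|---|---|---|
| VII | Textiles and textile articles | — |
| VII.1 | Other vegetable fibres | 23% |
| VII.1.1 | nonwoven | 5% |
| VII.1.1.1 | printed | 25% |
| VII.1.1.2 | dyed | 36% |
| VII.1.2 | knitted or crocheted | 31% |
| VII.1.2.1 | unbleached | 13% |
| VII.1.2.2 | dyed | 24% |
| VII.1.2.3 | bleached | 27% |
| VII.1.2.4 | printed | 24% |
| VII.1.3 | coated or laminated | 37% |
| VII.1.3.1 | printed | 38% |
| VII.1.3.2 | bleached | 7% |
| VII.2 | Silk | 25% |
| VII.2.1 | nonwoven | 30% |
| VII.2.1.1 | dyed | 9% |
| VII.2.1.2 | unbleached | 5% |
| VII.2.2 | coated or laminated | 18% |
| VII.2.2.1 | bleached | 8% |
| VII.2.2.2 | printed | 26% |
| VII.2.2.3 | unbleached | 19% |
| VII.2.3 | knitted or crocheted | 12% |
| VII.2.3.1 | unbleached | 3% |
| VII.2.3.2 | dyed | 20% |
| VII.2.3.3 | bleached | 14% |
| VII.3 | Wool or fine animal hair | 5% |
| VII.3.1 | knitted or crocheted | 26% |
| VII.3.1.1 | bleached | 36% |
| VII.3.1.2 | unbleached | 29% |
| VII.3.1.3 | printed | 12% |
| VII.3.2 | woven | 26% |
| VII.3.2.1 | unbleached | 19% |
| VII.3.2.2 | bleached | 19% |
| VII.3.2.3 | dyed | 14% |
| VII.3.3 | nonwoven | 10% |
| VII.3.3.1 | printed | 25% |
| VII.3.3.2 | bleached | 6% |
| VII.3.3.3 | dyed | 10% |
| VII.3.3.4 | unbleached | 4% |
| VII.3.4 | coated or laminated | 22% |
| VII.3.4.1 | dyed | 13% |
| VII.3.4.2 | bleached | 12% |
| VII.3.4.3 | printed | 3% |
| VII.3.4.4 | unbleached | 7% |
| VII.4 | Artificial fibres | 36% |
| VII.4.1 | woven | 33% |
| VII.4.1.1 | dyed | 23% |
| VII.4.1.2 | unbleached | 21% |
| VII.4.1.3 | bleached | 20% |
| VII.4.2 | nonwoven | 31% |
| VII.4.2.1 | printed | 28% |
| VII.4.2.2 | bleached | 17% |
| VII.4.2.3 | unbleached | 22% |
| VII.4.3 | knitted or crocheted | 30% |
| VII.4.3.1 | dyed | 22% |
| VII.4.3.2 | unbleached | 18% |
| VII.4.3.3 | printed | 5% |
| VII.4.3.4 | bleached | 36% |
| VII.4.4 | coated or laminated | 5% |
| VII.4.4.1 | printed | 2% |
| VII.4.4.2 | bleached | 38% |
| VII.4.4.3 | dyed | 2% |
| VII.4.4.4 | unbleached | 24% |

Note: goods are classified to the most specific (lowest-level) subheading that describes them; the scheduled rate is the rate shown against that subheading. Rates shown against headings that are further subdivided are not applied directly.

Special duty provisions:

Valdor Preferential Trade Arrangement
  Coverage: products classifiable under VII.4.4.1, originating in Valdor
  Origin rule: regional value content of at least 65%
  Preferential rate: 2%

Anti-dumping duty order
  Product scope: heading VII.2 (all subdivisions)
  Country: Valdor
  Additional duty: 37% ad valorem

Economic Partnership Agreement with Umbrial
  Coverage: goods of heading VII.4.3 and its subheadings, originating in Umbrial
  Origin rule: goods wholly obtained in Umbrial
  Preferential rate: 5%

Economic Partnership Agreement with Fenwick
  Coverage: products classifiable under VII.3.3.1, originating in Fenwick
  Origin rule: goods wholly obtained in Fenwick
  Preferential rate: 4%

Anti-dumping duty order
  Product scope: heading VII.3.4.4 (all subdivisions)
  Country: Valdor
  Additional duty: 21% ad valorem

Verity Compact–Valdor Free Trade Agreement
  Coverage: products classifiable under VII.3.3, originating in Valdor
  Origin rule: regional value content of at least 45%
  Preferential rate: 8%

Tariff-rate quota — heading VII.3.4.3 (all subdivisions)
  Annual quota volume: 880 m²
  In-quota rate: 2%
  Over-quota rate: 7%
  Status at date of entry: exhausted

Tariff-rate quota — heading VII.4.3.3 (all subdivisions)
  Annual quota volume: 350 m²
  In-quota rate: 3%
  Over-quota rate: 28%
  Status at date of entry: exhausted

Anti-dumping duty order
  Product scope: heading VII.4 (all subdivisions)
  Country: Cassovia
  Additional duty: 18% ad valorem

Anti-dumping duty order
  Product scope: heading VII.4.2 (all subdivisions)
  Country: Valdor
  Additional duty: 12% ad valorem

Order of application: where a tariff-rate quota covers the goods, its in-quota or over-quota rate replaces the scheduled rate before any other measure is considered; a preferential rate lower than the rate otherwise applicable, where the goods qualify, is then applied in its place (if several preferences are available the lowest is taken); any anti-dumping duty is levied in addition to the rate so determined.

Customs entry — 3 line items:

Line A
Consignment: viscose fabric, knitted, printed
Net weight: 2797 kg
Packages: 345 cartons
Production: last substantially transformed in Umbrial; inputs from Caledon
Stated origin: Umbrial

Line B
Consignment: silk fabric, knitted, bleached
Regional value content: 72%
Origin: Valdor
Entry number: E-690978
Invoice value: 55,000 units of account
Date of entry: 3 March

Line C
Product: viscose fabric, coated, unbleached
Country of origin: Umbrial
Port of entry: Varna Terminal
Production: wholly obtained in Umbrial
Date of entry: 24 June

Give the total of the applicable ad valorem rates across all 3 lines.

Line A: viscose → VII.4; knitted → VII.4.3; printed → VII.4.3.3. Scheduled 5%. quota on VII.4.3.3 exhausted → over-quota 28%; Umbrial agreement on VII.4.3: not wholly obtained. → 28%.
Line B: silk → VII.2; knitted → VII.2.3; bleached → VII.2.3.3. Scheduled 14%. Valdor agreement on VII.4.4.1: VII.2.3.3 not covered; Valdor agreement on VII.3.3: VII.2.3.3 not covered; anti-dumping (Valdor, VII.2): +37%; total 14% + 37% = 51%. → 51%.
Line C: viscose → VII.4; coated → VII.4.4; unbleached → VII.4.4.4. Scheduled 24%. Umbrial agreement on VII.4.3: VII.4.4.4 not covered. → 24%.
Sum: 28% + 51% + 24% = 103%.

103%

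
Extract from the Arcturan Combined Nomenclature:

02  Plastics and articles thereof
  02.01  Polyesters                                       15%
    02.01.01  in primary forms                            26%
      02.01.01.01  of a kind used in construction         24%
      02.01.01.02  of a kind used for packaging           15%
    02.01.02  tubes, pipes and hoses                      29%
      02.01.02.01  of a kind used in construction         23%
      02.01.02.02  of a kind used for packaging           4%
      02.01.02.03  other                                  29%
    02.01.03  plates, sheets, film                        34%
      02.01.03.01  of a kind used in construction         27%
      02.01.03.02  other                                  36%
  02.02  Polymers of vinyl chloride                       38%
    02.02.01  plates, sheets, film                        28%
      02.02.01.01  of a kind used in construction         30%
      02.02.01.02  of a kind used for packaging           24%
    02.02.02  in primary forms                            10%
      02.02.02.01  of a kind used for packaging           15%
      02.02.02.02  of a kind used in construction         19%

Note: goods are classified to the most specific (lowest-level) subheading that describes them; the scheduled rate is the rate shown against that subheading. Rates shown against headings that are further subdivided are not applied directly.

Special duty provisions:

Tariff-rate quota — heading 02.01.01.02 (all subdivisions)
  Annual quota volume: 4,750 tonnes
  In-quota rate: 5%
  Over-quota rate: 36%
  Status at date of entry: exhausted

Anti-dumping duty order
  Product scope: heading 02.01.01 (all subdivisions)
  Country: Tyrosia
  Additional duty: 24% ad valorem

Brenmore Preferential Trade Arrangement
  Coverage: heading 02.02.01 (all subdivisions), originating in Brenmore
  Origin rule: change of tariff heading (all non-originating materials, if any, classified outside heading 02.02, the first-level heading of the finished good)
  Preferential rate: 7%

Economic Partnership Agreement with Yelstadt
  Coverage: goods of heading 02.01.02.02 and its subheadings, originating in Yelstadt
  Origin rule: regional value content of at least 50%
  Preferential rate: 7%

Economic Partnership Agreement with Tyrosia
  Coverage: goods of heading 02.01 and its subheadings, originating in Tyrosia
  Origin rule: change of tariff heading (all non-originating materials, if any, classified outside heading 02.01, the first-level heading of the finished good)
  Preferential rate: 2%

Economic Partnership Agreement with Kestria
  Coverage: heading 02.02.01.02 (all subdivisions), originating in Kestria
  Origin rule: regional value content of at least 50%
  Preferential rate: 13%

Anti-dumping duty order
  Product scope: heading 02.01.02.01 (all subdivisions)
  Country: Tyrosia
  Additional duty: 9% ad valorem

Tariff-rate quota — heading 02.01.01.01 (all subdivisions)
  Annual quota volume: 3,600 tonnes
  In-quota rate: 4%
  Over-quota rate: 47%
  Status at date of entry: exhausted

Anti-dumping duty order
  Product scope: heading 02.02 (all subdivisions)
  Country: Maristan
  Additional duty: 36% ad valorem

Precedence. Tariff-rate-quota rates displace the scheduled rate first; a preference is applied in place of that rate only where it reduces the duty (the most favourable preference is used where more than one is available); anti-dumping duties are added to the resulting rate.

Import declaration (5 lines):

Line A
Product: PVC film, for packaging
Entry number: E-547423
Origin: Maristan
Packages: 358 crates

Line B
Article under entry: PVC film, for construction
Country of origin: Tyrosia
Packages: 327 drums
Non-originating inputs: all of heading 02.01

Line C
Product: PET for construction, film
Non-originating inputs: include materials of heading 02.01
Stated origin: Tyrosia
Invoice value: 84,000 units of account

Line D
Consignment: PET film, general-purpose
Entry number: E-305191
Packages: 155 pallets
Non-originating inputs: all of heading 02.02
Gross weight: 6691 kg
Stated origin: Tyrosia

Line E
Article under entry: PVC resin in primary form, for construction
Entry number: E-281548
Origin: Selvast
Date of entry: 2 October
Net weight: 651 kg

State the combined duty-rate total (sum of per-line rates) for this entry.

Line A: PVC → 02.02; film → 02.02.01; for packaging → 02.02.01.02. Scheduled 24%. anti-dumping (Maristan, 02.02): +36%; total 24% + 36% = 60%. → 60%.
Line B: PVC → 02.02; film → 02.02.01; for construction → 02.02.01.01. Scheduled 30%. Tyrosia agreement on 02.01: 02.02.01.01 not covered. → 30%.
Line C: PET → 02.01; film → 02.01.03; for construction → 02.01.03.01. Scheduled 27%. Tyrosia agreement on 02.01: CTH not met. → 27%.
Line D: PET → 02.01; film → 02.01.03; general-purpose → 02.01.03.02. Scheduled 36%. Tyrosia agreement on 02.01: CTH met → 2% available; preferential 2%. → 2%.
Line E: PVC → 02.02; resin in primary form → 02.02.02; for construction → 02.02.02.02. Scheduled 19%. No special measure applies. → 19%.
Sum: 60% + 30% + 27% + 2% + 19% = 138%.

138%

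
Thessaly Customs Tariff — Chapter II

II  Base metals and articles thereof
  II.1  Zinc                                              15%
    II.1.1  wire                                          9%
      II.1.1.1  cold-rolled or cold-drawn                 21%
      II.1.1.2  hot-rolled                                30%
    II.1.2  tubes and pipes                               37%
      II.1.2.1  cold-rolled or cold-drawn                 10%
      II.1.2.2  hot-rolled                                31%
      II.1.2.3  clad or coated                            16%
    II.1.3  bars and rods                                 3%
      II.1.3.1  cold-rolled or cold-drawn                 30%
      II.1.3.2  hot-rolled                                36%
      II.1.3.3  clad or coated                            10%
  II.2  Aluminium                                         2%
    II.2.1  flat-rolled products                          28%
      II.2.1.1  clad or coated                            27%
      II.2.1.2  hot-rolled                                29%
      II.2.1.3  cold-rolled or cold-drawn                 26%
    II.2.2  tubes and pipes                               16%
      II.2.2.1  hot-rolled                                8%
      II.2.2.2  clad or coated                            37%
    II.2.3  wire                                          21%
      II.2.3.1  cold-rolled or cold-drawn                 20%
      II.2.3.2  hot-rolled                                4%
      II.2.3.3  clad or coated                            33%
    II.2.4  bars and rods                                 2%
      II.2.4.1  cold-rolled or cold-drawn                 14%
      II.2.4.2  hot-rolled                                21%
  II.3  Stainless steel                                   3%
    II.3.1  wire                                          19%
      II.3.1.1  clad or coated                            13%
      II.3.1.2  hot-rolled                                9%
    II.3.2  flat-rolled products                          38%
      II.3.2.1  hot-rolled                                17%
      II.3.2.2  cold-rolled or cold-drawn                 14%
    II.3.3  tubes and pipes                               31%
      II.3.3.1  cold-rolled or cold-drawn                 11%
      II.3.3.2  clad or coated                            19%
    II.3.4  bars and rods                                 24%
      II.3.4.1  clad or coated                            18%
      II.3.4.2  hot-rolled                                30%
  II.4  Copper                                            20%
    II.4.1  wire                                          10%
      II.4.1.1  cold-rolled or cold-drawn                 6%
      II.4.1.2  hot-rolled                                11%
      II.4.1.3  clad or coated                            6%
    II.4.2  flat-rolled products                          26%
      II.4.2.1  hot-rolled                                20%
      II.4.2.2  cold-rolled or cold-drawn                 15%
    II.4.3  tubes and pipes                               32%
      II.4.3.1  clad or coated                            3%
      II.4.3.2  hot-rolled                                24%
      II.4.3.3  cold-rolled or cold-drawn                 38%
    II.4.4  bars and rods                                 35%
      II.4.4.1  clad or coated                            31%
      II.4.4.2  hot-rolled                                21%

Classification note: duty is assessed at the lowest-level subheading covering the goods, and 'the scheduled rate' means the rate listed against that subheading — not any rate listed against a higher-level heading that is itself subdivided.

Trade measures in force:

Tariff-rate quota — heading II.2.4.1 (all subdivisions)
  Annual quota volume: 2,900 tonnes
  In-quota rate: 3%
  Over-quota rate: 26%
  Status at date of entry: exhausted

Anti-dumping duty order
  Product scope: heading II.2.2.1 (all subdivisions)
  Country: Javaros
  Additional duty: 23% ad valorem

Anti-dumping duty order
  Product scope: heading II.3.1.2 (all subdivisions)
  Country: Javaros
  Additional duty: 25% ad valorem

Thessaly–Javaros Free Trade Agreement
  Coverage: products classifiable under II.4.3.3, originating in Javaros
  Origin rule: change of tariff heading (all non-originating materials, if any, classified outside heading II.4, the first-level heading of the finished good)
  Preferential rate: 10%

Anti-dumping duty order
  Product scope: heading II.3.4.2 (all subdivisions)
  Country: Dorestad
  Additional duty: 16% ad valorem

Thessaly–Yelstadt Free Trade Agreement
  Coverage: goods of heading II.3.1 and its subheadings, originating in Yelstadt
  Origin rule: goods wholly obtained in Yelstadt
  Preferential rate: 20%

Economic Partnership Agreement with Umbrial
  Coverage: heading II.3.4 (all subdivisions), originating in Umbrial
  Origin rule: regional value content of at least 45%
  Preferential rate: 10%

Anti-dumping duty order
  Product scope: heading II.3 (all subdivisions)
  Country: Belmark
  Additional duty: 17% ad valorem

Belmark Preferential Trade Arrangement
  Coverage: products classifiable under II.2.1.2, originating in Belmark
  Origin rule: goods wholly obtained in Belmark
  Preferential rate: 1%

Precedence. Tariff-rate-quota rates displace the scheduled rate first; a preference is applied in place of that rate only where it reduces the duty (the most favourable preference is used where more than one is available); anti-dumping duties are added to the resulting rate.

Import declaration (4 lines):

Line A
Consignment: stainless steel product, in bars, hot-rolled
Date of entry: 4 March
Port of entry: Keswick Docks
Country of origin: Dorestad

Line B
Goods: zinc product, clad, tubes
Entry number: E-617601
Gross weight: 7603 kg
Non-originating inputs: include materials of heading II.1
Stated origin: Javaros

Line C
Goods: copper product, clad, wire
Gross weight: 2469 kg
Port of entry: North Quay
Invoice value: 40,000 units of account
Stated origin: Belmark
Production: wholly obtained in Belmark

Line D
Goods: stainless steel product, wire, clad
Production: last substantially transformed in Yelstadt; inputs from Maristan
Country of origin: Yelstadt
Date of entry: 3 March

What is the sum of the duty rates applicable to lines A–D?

Line A: stainless steel → II.3; in bars → II.3.4; hot-rolled → II.3.4.2. Scheduled 30%. anti-dumping (Dorestad, II.3.4.2): +16%; total 30% + 16% = 46%. → 46%.
Line B: zinc → II.1; tubes → II.1.2; clad → II.1.2.3. Scheduled 16%. Javaros agreement on II.4.3.3: II.1.2.3 not covered. → 16%.
Line C: copper → II.4; wire → II.4.1; clad → II.4.1.3. Scheduled 6%. Belmark agreement on II.2.1.2: II.4.1.3 not covered. → 6%.
Line D: stainless steel → II.3; wire → II.3.1; clad → II.3.1.1. Scheduled 13%. Yelstadt agreement on II.3.1: not wholly obtained. → 13%.
Sum: 46% + 16% + 6% + 13% = 81%.

81%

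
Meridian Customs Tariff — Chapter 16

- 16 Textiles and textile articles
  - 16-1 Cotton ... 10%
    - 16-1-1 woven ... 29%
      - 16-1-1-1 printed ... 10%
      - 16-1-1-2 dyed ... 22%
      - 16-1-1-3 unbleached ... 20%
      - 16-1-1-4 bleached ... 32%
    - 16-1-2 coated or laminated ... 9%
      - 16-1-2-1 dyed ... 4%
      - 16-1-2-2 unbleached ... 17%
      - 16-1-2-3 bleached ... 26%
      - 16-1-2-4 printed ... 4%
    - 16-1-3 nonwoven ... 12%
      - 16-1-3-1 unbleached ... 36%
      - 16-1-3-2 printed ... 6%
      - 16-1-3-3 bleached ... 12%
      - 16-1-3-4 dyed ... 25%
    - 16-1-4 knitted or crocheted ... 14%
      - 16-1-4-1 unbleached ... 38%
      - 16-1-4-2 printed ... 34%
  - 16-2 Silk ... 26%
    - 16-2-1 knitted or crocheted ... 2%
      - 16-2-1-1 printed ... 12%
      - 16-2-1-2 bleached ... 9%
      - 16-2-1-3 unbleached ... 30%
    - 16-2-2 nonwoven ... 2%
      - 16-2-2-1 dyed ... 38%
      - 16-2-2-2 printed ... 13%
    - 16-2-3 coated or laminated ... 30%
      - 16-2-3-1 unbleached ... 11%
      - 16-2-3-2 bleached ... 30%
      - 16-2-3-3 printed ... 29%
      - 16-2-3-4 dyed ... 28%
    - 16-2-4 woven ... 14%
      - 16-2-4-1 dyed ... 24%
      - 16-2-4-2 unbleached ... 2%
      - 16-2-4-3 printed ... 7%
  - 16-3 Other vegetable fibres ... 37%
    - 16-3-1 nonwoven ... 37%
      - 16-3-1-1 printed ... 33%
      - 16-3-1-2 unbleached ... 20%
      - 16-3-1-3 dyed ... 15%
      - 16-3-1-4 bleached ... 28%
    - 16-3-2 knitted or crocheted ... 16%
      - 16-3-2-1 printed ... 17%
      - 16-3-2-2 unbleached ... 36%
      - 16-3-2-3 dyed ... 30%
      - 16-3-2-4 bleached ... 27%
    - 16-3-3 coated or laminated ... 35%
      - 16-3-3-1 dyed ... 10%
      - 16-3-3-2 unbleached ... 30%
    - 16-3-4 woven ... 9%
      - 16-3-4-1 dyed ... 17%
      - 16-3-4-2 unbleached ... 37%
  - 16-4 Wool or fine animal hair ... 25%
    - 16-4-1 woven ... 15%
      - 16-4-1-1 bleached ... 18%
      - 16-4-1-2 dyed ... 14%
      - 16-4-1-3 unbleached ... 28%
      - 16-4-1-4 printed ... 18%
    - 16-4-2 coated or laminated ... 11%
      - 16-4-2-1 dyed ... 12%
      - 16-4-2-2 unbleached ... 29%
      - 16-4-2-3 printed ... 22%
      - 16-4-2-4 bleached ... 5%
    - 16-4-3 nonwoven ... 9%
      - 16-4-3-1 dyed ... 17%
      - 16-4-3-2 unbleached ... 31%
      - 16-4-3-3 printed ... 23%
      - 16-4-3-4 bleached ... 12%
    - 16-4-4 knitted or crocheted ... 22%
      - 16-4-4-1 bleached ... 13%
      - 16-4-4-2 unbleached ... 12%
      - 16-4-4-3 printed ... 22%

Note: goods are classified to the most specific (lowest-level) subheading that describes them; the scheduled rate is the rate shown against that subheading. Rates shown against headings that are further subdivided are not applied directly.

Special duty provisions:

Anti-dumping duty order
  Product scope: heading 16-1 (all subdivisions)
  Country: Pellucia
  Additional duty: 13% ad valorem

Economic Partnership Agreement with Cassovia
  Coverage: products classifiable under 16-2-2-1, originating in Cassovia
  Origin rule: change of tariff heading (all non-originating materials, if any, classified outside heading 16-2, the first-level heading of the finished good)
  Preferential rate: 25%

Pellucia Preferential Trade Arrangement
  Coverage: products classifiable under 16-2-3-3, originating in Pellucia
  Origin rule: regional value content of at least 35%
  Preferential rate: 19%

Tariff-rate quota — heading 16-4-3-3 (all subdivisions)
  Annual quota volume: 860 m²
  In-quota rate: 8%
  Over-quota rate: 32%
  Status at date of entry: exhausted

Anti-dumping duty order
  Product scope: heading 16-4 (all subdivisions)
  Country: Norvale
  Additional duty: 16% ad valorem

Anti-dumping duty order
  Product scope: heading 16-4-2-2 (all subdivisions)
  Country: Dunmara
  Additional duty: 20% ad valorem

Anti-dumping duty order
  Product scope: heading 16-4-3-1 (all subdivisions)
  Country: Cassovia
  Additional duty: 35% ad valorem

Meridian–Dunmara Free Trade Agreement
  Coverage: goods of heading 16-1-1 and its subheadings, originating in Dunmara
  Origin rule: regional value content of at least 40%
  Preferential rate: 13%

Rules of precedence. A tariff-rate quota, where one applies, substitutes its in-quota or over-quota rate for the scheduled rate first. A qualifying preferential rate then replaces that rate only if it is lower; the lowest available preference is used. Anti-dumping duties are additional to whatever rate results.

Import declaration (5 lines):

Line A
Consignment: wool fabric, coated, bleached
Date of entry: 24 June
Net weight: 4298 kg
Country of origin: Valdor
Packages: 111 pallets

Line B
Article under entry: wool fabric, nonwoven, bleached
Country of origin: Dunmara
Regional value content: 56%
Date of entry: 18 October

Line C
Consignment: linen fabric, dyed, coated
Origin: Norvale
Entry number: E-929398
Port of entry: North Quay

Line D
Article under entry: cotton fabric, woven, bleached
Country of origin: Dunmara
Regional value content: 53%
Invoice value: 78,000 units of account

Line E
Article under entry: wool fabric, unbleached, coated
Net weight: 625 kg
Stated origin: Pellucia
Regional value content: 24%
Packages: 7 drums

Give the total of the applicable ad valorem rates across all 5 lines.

69%

Line A: wool → 16-4; coated → 16-4-2; bleached → 16-4-2-4. Scheduled 5%. No special measure applies. → 5%.
Line B: wool → 16-4; nonwoven → 16-4-3; bleached → 16-4-3-4. Scheduled 12%. Dunmara agreement on 16-1-1: 16-4-3-4 not covered. → 12%.
Line C: linen → 16-3; coated → 16-3-3; dyed → 16-3-3-1. Scheduled 10%. No special measure applies. → 10%.
Line D: cotton → 16-1; woven → 16-1-1; bleached → 16-1-1-4. Scheduled 32%. Dunmara agreement on 16-1-1: RVC ≥ 40% → 13% available; preferential 13%. → 13%.
Line E: wool → 16-4; coated → 16-4-2; unbleached → 16-4-2-2. Scheduled 29%. Pellucia agreement on 16-2-3-3: 16-4-2-2 not covered. → 29%.
Sum: 5% + 12% + 10% + 13% + 29% = 69%.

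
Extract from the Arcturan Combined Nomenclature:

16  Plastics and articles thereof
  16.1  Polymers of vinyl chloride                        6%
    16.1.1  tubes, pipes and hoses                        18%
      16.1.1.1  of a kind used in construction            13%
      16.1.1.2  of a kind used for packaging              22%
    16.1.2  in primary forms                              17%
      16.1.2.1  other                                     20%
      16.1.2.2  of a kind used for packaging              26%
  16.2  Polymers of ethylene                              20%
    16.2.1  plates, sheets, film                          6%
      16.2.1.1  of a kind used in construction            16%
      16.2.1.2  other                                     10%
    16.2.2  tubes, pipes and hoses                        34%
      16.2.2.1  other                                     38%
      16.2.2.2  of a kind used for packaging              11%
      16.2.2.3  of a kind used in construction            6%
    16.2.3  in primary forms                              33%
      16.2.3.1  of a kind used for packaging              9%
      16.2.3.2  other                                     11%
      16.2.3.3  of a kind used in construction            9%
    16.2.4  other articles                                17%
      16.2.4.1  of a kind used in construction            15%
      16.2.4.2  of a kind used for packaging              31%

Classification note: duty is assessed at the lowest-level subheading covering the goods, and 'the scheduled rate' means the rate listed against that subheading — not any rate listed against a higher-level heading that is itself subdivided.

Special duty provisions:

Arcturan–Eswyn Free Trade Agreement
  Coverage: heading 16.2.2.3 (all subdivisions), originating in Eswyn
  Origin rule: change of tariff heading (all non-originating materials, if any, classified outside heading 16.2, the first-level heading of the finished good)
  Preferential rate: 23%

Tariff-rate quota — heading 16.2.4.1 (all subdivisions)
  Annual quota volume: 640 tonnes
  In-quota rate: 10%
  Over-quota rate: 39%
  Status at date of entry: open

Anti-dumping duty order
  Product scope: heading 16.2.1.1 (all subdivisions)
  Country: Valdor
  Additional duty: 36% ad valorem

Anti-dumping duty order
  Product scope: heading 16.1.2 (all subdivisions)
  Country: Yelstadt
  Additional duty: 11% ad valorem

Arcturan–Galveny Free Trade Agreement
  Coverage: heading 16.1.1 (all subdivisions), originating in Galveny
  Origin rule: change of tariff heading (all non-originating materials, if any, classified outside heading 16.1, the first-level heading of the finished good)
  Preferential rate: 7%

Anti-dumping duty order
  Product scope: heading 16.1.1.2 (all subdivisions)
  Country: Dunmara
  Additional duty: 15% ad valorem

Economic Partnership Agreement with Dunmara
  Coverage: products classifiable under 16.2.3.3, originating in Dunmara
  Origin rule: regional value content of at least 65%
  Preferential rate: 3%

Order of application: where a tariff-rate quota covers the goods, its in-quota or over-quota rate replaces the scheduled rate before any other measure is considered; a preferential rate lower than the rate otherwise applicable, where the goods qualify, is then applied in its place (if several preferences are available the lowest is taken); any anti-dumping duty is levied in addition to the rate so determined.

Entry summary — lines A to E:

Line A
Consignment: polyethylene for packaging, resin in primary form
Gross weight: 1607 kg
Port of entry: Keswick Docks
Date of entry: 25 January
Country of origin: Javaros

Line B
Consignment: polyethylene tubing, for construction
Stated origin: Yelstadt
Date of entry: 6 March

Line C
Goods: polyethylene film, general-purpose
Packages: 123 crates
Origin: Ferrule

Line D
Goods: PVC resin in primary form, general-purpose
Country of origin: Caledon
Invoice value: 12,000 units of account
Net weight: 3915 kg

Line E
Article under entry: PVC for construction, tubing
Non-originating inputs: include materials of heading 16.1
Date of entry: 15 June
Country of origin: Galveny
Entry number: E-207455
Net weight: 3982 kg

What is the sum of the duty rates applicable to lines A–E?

58%

Line A: polyethylene → 16.2; resin in primary form → 16.2.3; for packaging → 16.2.3.1. Scheduled 9%. No special measure applies. → 9%.
Line B: polyethylene → 16.2; tubing → 16.2.2; for construction → 16.2.2.3. Scheduled 6%. No special measure applies. → 6%.
Line C: polyethylene → 16.2; film → 16.2.1; general-purpose → 16.2.1.2. Scheduled 10%. No special measure applies. → 10%.
Line D: PVC → 16.1; resin in primary form → 16.1.2; general-purpose → 16.1.2.1. Scheduled 20%. No special measure applies. → 20%.
Line E: PVC → 16.1; tubing → 16.1.1; for construction → 16.1.1.1. Scheduled 13%. Galveny agreement on 16.1.1: CTH not met. → 13%.
Sum: 9% + 6% + 10% + 20% + 13% = 58%.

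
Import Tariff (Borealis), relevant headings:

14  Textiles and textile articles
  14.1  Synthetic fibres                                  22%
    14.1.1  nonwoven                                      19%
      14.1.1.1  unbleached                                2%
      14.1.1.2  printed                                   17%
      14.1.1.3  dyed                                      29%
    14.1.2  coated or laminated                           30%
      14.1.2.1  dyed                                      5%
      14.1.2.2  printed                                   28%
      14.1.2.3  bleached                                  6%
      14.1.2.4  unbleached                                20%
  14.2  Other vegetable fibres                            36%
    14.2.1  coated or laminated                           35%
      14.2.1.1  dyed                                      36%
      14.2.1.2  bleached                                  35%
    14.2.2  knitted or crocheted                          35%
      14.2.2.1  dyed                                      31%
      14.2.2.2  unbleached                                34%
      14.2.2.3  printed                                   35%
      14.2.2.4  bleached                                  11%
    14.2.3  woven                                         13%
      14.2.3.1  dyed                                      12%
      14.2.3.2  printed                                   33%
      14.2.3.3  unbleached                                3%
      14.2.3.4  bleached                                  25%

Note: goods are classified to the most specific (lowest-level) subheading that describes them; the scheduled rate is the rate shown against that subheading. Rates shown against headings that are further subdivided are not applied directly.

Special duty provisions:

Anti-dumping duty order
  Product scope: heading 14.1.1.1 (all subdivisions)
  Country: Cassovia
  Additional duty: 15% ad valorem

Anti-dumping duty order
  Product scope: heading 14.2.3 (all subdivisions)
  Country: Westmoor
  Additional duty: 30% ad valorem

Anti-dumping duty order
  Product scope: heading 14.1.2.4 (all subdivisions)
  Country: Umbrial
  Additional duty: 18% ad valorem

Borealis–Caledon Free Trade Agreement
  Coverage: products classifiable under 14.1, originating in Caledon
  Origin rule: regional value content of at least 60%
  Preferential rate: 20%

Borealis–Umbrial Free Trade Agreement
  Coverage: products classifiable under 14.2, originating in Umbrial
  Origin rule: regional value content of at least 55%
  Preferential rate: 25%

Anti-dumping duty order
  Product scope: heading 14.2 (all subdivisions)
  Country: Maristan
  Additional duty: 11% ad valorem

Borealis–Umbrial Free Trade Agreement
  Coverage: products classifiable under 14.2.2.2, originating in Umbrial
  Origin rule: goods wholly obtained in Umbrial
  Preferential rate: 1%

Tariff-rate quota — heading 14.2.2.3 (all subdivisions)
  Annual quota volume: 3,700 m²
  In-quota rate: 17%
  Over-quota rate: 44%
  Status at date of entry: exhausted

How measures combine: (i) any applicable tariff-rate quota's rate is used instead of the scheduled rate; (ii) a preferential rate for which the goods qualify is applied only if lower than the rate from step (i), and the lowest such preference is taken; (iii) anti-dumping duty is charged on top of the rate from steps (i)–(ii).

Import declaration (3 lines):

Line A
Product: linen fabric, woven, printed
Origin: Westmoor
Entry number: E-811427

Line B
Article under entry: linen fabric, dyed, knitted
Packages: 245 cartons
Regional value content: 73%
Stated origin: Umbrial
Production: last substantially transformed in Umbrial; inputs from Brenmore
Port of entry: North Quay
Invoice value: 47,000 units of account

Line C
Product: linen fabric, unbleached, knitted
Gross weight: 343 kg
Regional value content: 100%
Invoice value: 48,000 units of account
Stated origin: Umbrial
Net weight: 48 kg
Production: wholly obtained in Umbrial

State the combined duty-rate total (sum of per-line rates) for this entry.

Line A: linen → 14.2; woven → 14.2.3; printed → 14.2.3.2. Scheduled 33%. anti-dumping (Westmoor, 14.2.3): +30%; total 33% + 30% = 63%. → 63%.
Line B: linen → 14.2; knitted → 14.2.2; dyed → 14.2.2.1. Scheduled 31%. Umbrial agreement on 14.2: RVC ≥ 55% → 25% available; Umbrial agreement on 14.2.2.2: 14.2.2.1 not covered; preferential 25%. → 25%.
Line C: linen → 14.2; knitted → 14.2.2; unbleached → 14.2.2.2. Scheduled 34%. Umbrial agreement on 14.2: RVC ≥ 55% → 25% available; Umbrial agreement on 14.2.2.2: wholly obtained → 1% available; preferential 1%. → 1%.
Sum: 63% + 25% + 1% = 89%.

89%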